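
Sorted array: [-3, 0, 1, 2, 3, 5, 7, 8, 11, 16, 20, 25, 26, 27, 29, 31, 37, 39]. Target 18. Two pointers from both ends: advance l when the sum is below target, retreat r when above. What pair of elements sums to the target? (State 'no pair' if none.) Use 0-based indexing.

(2, 16)

l=0 r=17: -3+39=36 >18, r--
l=0 r=16: -3+37=34 >18, r--
l=0 r=15: -3+31=28 >18, r--
l=0 r=14: -3+29=26 >18, r--
l=0 r=13: -3+27=24 >18, r--
l=0 r=12: -3+26=23 >18, r--
l=0 r=11: -3+25=22 >18, r--
l=0 r=10: -3+20=17 <18, l++
l=1 r=10: 0+20=20 >18, r--
l=1 r=9: 0+16=16 <18, l++
l=2 r=9: 1+16=17 <18, l++
l=3 r=9: 2+16=18, found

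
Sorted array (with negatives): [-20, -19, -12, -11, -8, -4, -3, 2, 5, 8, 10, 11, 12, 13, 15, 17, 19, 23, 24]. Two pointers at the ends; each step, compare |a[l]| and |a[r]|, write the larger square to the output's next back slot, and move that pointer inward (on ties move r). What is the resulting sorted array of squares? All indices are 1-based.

[4, 9, 16, 25, 64, 64, 100, 121, 121, 144, 144, 169, 225, 289, 361, 361, 400, 529, 576]

[1,19] |-20|<=|24| out[19]=576 → r--
[1,18] |-20|<=|23| out[18]=529 → r--
[1,17] |-20|>|19| out[17]=400 → l++
[2,17] |-19|<=|19| out[16]=361 → r--
[2,16] |-19|>|17| out[15]=361 → l++
[3,16] |-12|<=|17| out[14]=289 → r--
[3,15] |-12|<=|15| out[13]=225 → r--
[3,14] |-12|<=|13| out[12]=169 → r--
[3,13] |-12|<=|12| out[11]=144 → r--
[3,12] |-12|>|11| out[10]=144 → l++
[4,12] |-11|<=|11| out[9]=121 → r--
[4,11] |-11|>|10| out[8]=121 → l++
[5,11] |-8|<=|10| out[7]=100 → r--
[5,10] |-8|<=|8| out[6]=64 → r--
[5,9] |-8|>|5| out[5]=64 → l++
[6,9] |-4|<=|5| out[4]=25 → r--
[6,8] |-4|>|2| out[3]=16 → l++
[7,8] |-3|>|2| out[2]=9 → l++
[8,8] |2|<=|2| out[1]=4 → r--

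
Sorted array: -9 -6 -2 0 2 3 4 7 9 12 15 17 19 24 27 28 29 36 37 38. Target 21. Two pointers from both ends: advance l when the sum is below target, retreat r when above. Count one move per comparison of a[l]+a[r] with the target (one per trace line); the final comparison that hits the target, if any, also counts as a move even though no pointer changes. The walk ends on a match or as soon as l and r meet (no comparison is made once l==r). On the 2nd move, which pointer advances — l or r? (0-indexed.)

r

[0,19] -9+38=29 >21 → r--
[0,18] -9+37=28 >21 → r--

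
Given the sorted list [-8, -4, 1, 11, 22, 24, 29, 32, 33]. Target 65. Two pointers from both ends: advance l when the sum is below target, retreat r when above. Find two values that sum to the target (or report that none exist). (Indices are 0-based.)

l=0 r=8: -8+33=25 <65, l++
l=1 r=8: -4+33=29 <65, l++
l=2 r=8: 1+33=34 <65, l++
l=3 r=8: 11+33=44 <65, l++
l=4 r=8: 22+33=55 <65, l++
l=5 r=8: 24+33=57 <65, l++
l=6 r=8: 29+33=62 <65, l++
l=7 r=8: 32+33=65, found

(32, 33)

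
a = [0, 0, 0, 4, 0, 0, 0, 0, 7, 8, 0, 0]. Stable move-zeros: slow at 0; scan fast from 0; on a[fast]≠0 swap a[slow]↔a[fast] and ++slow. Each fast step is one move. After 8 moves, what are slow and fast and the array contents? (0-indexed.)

slow=0 fast=0: a[fast]=0, fast++
slow=0 fast=1: a[fast]=0, fast++
slow=0 fast=2: a[fast]=0, fast++
slow=0 fast=3: a[fast]=4≠0 swap→a[0]=4, slow++,fast++
slow=1 fast=4: a[fast]=0, fast++
slow=1 fast=5: a[fast]=0, fast++
slow=1 fast=6: a[fast]=0, fast++
slow=1 fast=7: a[fast]=0, fast++

slow=1, fast=8, a=[4, 0, 0, 0, 0, 0, 0, 0, 7, 8, 0, 0]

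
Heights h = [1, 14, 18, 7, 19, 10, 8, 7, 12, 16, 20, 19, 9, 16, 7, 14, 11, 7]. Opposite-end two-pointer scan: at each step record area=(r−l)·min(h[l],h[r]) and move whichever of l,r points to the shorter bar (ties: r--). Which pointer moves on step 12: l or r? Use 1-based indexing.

l

[1,18] min(1,7)*17=17 best=17 * → l++
[2,18] min(14,7)*16=112 best=112 * → r--
[2,17] min(14,11)*15=165 best=165 * → r--
[2,16] min(14,14)*14=196 best=196 * → r--
[2,15] min(14,7)*13=91 best=196 → r--
[2,14] min(14,16)*12=168 best=196 → l++
[3,14] min(18,16)*11=176 best=196 → r--
[3,13] min(18,9)*10=90 best=196 → r--
[3,12] min(18,19)*9=162 best=196 → l++
[4,12] min(7,19)*8=56 best=196 → l++
[5,12] min(19,19)*7=133 best=196 → r--
[5,11] min(19,20)*6=114 best=196 → l++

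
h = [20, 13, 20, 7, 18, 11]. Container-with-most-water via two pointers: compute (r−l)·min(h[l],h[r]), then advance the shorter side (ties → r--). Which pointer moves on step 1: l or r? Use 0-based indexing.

l=0 r=5: min(20,11)*5=55 best=55 *, r--

r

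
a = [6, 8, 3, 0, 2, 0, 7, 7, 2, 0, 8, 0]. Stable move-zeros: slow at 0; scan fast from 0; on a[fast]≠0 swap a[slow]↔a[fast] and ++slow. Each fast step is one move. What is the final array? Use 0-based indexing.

[6, 8, 3, 2, 7, 7, 2, 8, 0, 0, 0, 0]

(s=0,f=0) a[fast]=6≠0 swap→a[0]=6 → slow++,fast++
(s=1,f=1) a[fast]=8≠0 swap→a[1]=8 → slow++,fast++
(s=2,f=2) a[fast]=3≠0 swap→a[2]=3 → slow++,fast++
(s=3,f=3) a[fast]=0 → fast++
(s=3,f=4) a[fast]=2≠0 swap→a[3]=2 → slow++,fast++
(s=4,f=5) a[fast]=0 → fast++
(s=4,f=6) a[fast]=7≠0 swap→a[4]=7 → slow++,fast++
(s=5,f=7) a[fast]=7≠0 swap→a[5]=7 → slow++,fast++
(s=6,f=8) a[fast]=2≠0 swap→a[6]=2 → slow++,fast++
(s=7,f=9) a[fast]=0 → fast++
(s=7,f=10) a[fast]=8≠0 swap→a[7]=8 → slow++,fast++
(s=8,f=11) a[fast]=0 → fast++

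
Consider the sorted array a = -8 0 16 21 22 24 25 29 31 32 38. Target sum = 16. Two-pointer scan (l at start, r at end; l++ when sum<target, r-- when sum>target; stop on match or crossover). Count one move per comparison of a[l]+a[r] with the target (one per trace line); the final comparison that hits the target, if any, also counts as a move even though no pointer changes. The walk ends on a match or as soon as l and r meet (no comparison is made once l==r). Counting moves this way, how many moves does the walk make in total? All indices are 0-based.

l=0 r=10: -8+38=30 >16, r--
l=0 r=9: -8+32=24 >16, r--
l=0 r=8: -8+31=23 >16, r--
l=0 r=7: -8+29=21 >16, r--
l=0 r=6: -8+25=17 >16, r--
l=0 r=5: -8+24=16, found

6 moves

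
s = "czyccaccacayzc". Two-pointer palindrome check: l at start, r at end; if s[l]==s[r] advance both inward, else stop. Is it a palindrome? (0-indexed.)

not a palindrome (mismatch at 3,10)

[0,13] 'c'=='c' → l++,r--
[1,12] 'z'=='z' → l++,r--
[2,11] 'y'=='y' → l++,r--
[3,10] 'c'!='a' → stop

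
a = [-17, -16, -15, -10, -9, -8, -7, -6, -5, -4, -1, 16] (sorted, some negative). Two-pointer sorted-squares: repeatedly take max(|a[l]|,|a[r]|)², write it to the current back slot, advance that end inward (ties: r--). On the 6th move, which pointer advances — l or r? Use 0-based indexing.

[0,11] |-17|>|16| out[11]=289 → l++
[1,11] |-16|<=|16| out[10]=256 → r--
[1,10] |-16|>|-1| out[9]=256 → l++
[2,10] |-15|>|-1| out[8]=225 → l++
[3,10] |-10|>|-1| out[7]=100 → l++
[4,10] |-9|>|-1| out[6]=81 → l++

l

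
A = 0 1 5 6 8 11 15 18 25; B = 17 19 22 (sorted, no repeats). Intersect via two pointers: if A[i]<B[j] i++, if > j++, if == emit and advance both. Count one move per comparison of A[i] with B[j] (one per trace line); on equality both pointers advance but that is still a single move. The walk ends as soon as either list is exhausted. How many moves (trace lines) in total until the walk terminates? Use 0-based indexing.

11 moves

[i=0,j=0] 0<17 → i++
[i=1,j=0] 1<17 → i++
[i=2,j=0] 5<17 → i++
[i=3,j=0] 6<17 → i++
[i=4,j=0] 8<17 → i++
[i=5,j=0] 11<17 → i++
[i=6,j=0] 15<17 → i++
[i=7,j=0] 18>17 → j++
[i=7,j=1] 18<19 → i++
[i=8,j=1] 25>19 → j++
[i=8,j=2] 25>22 → j++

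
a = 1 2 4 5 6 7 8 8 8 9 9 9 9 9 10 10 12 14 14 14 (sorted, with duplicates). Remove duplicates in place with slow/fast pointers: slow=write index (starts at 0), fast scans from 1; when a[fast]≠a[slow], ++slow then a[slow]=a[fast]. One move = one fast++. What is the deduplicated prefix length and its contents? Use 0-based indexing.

(s=0,f=1) a[fast]=2≠a[slow]=1 write a[1]=2 → slow++,fast++
(s=1,f=2) a[fast]=4≠a[slow]=2 write a[2]=4 → slow++,fast++
(s=2,f=3) a[fast]=5≠a[slow]=4 write a[3]=5 → slow++,fast++
(s=3,f=4) a[fast]=6≠a[slow]=5 write a[4]=6 → slow++,fast++
(s=4,f=5) a[fast]=7≠a[slow]=6 write a[5]=7 → slow++,fast++
(s=5,f=6) a[fast]=8≠a[slow]=7 write a[6]=8 → slow++,fast++
(s=6,f=7) a[fast]=8=a[slow] dup → fast++
(s=6,f=8) a[fast]=8=a[slow] dup → fast++
(s=6,f=9) a[fast]=9≠a[slow]=8 write a[7]=9 → slow++,fast++
(s=7,f=10) a[fast]=9=a[slow] dup → fast++
(s=7,f=11) a[fast]=9=a[slow] dup → fast++
(s=7,f=12) a[fast]=9=a[slow] dup → fast++
(s=7,f=13) a[fast]=9=a[slow] dup → fast++
(s=7,f=14) a[fast]=10≠a[slow]=9 write a[8]=10 → slow++,fast++
(s=8,f=15) a[fast]=10=a[slow] dup → fast++
(s=8,f=16) a[fast]=12≠a[slow]=10 write a[9]=12 → slow++,fast++
(s=9,f=17) a[fast]=14≠a[slow]=12 write a[10]=14 → slow++,fast++
(s=10,f=18) a[fast]=14=a[slow] dup → fast++
(s=10,f=19) a[fast]=14=a[slow] dup → fast++

length 11; prefix = [1, 2, 4, 5, 6, 7, 8, 9, 10, 12, 14]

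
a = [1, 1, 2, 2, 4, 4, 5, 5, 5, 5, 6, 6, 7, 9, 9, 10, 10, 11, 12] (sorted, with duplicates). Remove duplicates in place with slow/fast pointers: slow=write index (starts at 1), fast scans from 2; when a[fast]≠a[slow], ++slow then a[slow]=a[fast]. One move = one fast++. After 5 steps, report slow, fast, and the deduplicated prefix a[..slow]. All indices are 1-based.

slow=1 fast=2: a[fast]=1=a[slow] dup, fast++
slow=1 fast=3: a[fast]=2≠a[slow]=1 write a[2]=2, slow++,fast++
slow=2 fast=4: a[fast]=2=a[slow] dup, fast++
slow=2 fast=5: a[fast]=4≠a[slow]=2 write a[3]=4, slow++,fast++
slow=3 fast=6: a[fast]=4=a[slow] dup, fast++

slow=3, fast=7, prefix=[1, 2, 4]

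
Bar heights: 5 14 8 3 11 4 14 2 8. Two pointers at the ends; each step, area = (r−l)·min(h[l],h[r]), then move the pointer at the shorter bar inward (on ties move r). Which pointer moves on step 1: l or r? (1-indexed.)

l=1 r=9: min(5,8)*8=40 best=40 *, l++

l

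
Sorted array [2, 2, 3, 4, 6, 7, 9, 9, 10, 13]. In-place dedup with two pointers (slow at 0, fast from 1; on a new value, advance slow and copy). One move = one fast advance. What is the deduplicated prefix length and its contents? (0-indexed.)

(s=0,f=1) a[fast]=2=a[slow] dup → fast++
(s=0,f=2) a[fast]=3≠a[slow]=2 write a[1]=3 → slow++,fast++
(s=1,f=3) a[fast]=4≠a[slow]=3 write a[2]=4 → slow++,fast++
(s=2,f=4) a[fast]=6≠a[slow]=4 write a[3]=6 → slow++,fast++
(s=3,f=5) a[fast]=7≠a[slow]=6 write a[4]=7 → slow++,fast++
(s=4,f=6) a[fast]=9≠a[slow]=7 write a[5]=9 → slow++,fast++
(s=5,f=7) a[fast]=9=a[slow] dup → fast++
(s=5,f=8) a[fast]=10≠a[slow]=9 write a[6]=10 → slow++,fast++
(s=6,f=9) a[fast]=13≠a[slow]=10 write a[7]=13 → slow++,fast++

length 8; prefix = [2, 3, 4, 6, 7, 9, 10, 13]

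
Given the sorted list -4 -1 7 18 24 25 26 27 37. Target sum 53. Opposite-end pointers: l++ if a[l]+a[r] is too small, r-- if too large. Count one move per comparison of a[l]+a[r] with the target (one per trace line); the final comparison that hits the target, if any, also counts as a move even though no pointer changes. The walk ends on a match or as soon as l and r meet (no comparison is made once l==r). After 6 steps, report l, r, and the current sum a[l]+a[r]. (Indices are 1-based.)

[1,9] -4+37=33 <53 → l++
[2,9] -1+37=36 <53 → l++
[3,9] 7+37=44 <53 → l++
[4,9] 18+37=55 >53 → r--
[4,8] 18+27=45 <53 → l++
[5,8] 24+27=51 <53 → l++

l=6, r=8, sum=52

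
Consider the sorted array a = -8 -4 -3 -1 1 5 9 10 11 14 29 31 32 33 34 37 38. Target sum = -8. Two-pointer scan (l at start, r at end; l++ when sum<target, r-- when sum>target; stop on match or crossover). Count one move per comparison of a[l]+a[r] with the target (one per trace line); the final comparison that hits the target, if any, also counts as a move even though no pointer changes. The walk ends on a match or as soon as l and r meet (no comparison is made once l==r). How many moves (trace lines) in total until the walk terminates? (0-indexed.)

[0,16] -8+38=30 >-8 → r--
[0,15] -8+37=29 >-8 → r--
[0,14] -8+34=26 >-8 → r--
[0,13] -8+33=25 >-8 → r--
[0,12] -8+32=24 >-8 → r--
[0,11] -8+31=23 >-8 → r--
[0,10] -8+29=21 >-8 → r--
[0,9] -8+14=6 >-8 → r--
[0,8] -8+11=3 >-8 → r--
[0,7] -8+10=2 >-8 → r--
[0,6] -8+9=1 >-8 → r--
[0,5] -8+5=-3 >-8 → r--
[0,4] -8+1=-7 >-8 → r--
[0,3] -8+-1=-9 <-8 → l++
[1,3] -4+-1=-5 >-8 → r--
[1,2] -4+-3=-7 >-8 → r--

16 moves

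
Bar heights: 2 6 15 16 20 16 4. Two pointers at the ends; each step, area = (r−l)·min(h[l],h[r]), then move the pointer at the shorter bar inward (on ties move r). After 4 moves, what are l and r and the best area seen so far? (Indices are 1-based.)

l=4, r=6, best area=45

[1,7] min(2,4)*6=12 best=12 * → l++
[2,7] min(6,4)*5=20 best=20 * → r--
[2,6] min(6,16)*4=24 best=24 * → l++
[3,6] min(15,16)*3=45 best=45 * → l++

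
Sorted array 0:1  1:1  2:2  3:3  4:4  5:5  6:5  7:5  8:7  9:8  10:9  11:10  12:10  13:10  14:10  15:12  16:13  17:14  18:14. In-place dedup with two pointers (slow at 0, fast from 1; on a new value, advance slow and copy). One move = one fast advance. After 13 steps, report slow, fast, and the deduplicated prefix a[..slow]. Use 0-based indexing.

slow=0 fast=1: a[fast]=1=a[slow] dup, fast++
slow=0 fast=2: a[fast]=2≠a[slow]=1 write a[1]=2, slow++,fast++
slow=1 fast=3: a[fast]=3≠a[slow]=2 write a[2]=3, slow++,fast++
slow=2 fast=4: a[fast]=4≠a[slow]=3 write a[3]=4, slow++,fast++
slow=3 fast=5: a[fast]=5≠a[slow]=4 write a[4]=5, slow++,fast++
slow=4 fast=6: a[fast]=5=a[slow] dup, fast++
slow=4 fast=7: a[fast]=5=a[slow] dup, fast++
slow=4 fast=8: a[fast]=7≠a[slow]=5 write a[5]=7, slow++,fast++
slow=5 fast=9: a[fast]=8≠a[slow]=7 write a[6]=8, slow++,fast++
slow=6 fast=10: a[fast]=9≠a[slow]=8 write a[7]=9, slow++,fast++
slow=7 fast=11: a[fast]=10≠a[slow]=9 write a[8]=10, slow++,fast++
slow=8 fast=12: a[fast]=10=a[slow] dup, fast++
slow=8 fast=13: a[fast]=10=a[slow] dup, fast++

slow=8, fast=14, prefix=[1, 2, 3, 4, 5, 7, 8, 9, 10]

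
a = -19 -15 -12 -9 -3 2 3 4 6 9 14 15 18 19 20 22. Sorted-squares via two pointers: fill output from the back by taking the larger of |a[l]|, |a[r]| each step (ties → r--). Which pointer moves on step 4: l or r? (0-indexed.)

l

[0,15] |-19|<=|22| out[15]=484 → r--
[0,14] |-19|<=|20| out[14]=400 → r--
[0,13] |-19|<=|19| out[13]=361 → r--
[0,12] |-19|>|18| out[12]=361 → l++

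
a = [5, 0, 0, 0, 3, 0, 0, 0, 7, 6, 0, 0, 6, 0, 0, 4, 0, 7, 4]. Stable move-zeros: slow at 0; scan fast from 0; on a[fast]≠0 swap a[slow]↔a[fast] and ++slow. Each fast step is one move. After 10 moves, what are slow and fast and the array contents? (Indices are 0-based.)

slow=4, fast=10, a=[5, 3, 7, 6, 0, 0, 0, 0, 0, 0, 0, 0, 6, 0, 0, 4, 0, 7, 4]

slow=0 fast=0: a[fast]=5≠0 swap→a[0]=5, slow++,fast++
slow=1 fast=1: a[fast]=0, fast++
slow=1 fast=2: a[fast]=0, fast++
slow=1 fast=3: a[fast]=0, fast++
slow=1 fast=4: a[fast]=3≠0 swap→a[1]=3, slow++,fast++
slow=2 fast=5: a[fast]=0, fast++
slow=2 fast=6: a[fast]=0, fast++
slow=2 fast=7: a[fast]=0, fast++
slow=2 fast=8: a[fast]=7≠0 swap→a[2]=7, slow++,fast++
slow=3 fast=9: a[fast]=6≠0 swap→a[3]=6, slow++,fast++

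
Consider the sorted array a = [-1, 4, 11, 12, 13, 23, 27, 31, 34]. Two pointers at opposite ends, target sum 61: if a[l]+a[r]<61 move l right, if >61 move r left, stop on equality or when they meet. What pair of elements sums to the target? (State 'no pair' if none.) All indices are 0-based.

[0,8] -1+34=33 <61 → l++
[1,8] 4+34=38 <61 → l++
[2,8] 11+34=45 <61 → l++
[3,8] 12+34=46 <61 → l++
[4,8] 13+34=47 <61 → l++
[5,8] 23+34=57 <61 → l++
[6,8] 27+34=61 → found

(27, 34)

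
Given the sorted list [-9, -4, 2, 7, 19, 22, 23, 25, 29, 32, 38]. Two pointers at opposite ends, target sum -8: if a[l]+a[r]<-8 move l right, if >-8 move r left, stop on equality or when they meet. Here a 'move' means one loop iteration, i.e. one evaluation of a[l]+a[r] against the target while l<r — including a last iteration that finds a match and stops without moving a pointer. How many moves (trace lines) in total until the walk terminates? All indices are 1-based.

l=1 r=11: -9+38=29 >-8, r--
l=1 r=10: -9+32=23 >-8, r--
l=1 r=9: -9+29=20 >-8, r--
l=1 r=8: -9+25=16 >-8, r--
l=1 r=7: -9+23=14 >-8, r--
l=1 r=6: -9+22=13 >-8, r--
l=1 r=5: -9+19=10 >-8, r--
l=1 r=4: -9+7=-2 >-8, r--
l=1 r=3: -9+2=-7 >-8, r--
l=1 r=2: -9+-4=-13 <-8, l++

10 moves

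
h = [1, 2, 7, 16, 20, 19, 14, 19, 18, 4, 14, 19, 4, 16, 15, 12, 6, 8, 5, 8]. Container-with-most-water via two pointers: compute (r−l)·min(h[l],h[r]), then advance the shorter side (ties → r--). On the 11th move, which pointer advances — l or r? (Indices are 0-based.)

l=0 r=19: min(1,8)*19=19 best=19 *, l++
l=1 r=19: min(2,8)*18=36 best=36 *, l++
l=2 r=19: min(7,8)*17=119 best=119 *, l++
l=3 r=19: min(16,8)*16=128 best=128 *, r--
l=3 r=18: min(16,5)*15=75 best=128, r--
l=3 r=17: min(16,8)*14=112 best=128, r--
l=3 r=16: min(16,6)*13=78 best=128, r--
l=3 r=15: min(16,12)*12=144 best=144 *, r--
l=3 r=14: min(16,15)*11=165 best=165 *, r--
l=3 r=13: min(16,16)*10=160 best=165, r--
l=3 r=12: min(16,4)*9=36 best=165, r--

r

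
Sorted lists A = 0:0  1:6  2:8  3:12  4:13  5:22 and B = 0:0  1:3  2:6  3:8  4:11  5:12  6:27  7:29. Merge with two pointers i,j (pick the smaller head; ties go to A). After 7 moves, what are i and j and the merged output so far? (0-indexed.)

[i=0,j=0] A[i]=0<=B[j]=0 take 0 → i++
[i=1,j=0] A[i]=6>B[j]=0 take 0 → j++
[i=1,j=1] A[i]=6>B[j]=3 take 3 → j++
[i=1,j=2] A[i]=6<=B[j]=6 take 6 → i++
[i=2,j=2] A[i]=8>B[j]=6 take 6 → j++
[i=2,j=3] A[i]=8<=B[j]=8 take 8 → i++
[i=3,j=3] A[i]=12>B[j]=8 take 8 → j++

i=3, j=4, merged so far=[0, 0, 3, 6, 6, 8, 8]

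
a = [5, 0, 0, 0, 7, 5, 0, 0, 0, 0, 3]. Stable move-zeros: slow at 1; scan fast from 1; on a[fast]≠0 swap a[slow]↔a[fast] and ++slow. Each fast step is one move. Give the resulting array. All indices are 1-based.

[5, 7, 5, 3, 0, 0, 0, 0, 0, 0, 0]

slow=1 fast=1: a[fast]=5≠0 swap→a[1]=5, slow++,fast++
slow=2 fast=2: a[fast]=0, fast++
slow=2 fast=3: a[fast]=0, fast++
slow=2 fast=4: a[fast]=0, fast++
slow=2 fast=5: a[fast]=7≠0 swap→a[2]=7, slow++,fast++
slow=3 fast=6: a[fast]=5≠0 swap→a[3]=5, slow++,fast++
slow=4 fast=7: a[fast]=0, fast++
slow=4 fast=8: a[fast]=0, fast++
slow=4 fast=9: a[fast]=0, fast++
slow=4 fast=10: a[fast]=0, fast++
slow=4 fast=11: a[fast]=3≠0 swap→a[4]=3, slow++,fast++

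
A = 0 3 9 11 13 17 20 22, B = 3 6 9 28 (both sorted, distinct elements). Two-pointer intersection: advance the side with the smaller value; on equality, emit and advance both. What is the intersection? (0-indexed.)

i=0 j=0: 0<3, i++
i=1 j=0: 3==3 emit, i++,j++
i=2 j=1: 9>6, j++
i=2 j=2: 9==9 emit, i++,j++
i=3 j=3: 11<28, i++
i=4 j=3: 13<28, i++
i=5 j=3: 17<28, i++
i=6 j=3: 20<28, i++
i=7 j=3: 22<28, i++

intersection = [3, 9]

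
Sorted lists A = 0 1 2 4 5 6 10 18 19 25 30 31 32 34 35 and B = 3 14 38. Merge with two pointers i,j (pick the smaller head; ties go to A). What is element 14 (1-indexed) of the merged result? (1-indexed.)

[i=1,j=1] A[i]=0<=B[j]=3 take 0 → i++
[i=2,j=1] A[i]=1<=B[j]=3 take 1 → i++
[i=3,j=1] A[i]=2<=B[j]=3 take 2 → i++
[i=4,j=1] A[i]=4>B[j]=3 take 3 → j++
[i=4,j=2] A[i]=4<=B[j]=14 take 4 → i++
[i=5,j=2] A[i]=5<=B[j]=14 take 5 → i++
[i=6,j=2] A[i]=6<=B[j]=14 take 6 → i++
[i=7,j=2] A[i]=10<=B[j]=14 take 10 → i++
[i=8,j=2] A[i]=18>B[j]=14 take 14 → j++
[i=8,j=3] A[i]=18<=B[j]=38 take 18 → i++
[i=9,j=3] A[i]=19<=B[j]=38 take 19 → i++
[i=10,j=3] A[i]=25<=B[j]=38 take 25 → i++
[i=11,j=3] A[i]=30<=B[j]=38 take 30 → i++
[i=12,j=3] A[i]=31<=B[j]=38 take 31 → i++
[i=13,j=3] A[i]=32<=B[j]=38 take 32 → i++
[i=14,j=3] A[i]=34<=B[j]=38 take 34 → i++
[i=15,j=3] A[i]=35<=B[j]=38 take 35 → i++
[i=16,j=3] A done, take B[j]=38 → j++

merged[14] = 31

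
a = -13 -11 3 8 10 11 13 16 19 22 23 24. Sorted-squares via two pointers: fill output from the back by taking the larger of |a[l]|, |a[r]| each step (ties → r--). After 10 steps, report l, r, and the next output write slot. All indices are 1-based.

l=3, r=4, next write slot=2

[1,12] |-13|<=|24| out[12]=576 → r--
[1,11] |-13|<=|23| out[11]=529 → r--
[1,10] |-13|<=|22| out[10]=484 → r--
[1,9] |-13|<=|19| out[9]=361 → r--
[1,8] |-13|<=|16| out[8]=256 → r--
[1,7] |-13|<=|13| out[7]=169 → r--
[1,6] |-13|>|11| out[6]=169 → l++
[2,6] |-11|<=|11| out[5]=121 → r--
[2,5] |-11|>|10| out[4]=121 → l++
[3,5] |3|<=|10| out[3]=100 → r--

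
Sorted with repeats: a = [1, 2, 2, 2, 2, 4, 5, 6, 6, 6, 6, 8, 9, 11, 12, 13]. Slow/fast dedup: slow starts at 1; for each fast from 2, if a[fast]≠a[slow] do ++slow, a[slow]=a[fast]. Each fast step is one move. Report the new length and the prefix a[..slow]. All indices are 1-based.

length 10; prefix = [1, 2, 4, 5, 6, 8, 9, 11, 12, 13]

(s=1,f=2) a[fast]=2≠a[slow]=1 write a[2]=2 → slow++,fast++
(s=2,f=3) a[fast]=2=a[slow] dup → fast++
(s=2,f=4) a[fast]=2=a[slow] dup → fast++
(s=2,f=5) a[fast]=2=a[slow] dup → fast++
(s=2,f=6) a[fast]=4≠a[slow]=2 write a[3]=4 → slow++,fast++
(s=3,f=7) a[fast]=5≠a[slow]=4 write a[4]=5 → slow++,fast++
(s=4,f=8) a[fast]=6≠a[slow]=5 write a[5]=6 → slow++,fast++
(s=5,f=9) a[fast]=6=a[slow] dup → fast++
(s=5,f=10) a[fast]=6=a[slow] dup → fast++
(s=5,f=11) a[fast]=6=a[slow] dup → fast++
(s=5,f=12) a[fast]=8≠a[slow]=6 write a[6]=8 → slow++,fast++
(s=6,f=13) a[fast]=9≠a[slow]=8 write a[7]=9 → slow++,fast++
(s=7,f=14) a[fast]=11≠a[slow]=9 write a[8]=11 → slow++,fast++
(s=8,f=15) a[fast]=12≠a[slow]=11 write a[9]=12 → slow++,fast++
(s=9,f=16) a[fast]=13≠a[slow]=12 write a[10]=13 → slow++,fast++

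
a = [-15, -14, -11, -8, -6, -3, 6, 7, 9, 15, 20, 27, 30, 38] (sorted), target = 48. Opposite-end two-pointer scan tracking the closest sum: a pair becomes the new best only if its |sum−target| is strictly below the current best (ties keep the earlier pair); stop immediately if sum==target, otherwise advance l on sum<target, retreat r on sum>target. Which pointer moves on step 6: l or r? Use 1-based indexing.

[1,14] -15+38=23 d=25 * → l++
[2,14] -14+38=24 d=24 * → l++
[3,14] -11+38=27 d=21 * → l++
[4,14] -8+38=30 d=18 * → l++
[5,14] -6+38=32 d=16 * → l++
[6,14] -3+38=35 d=13 * → l++

l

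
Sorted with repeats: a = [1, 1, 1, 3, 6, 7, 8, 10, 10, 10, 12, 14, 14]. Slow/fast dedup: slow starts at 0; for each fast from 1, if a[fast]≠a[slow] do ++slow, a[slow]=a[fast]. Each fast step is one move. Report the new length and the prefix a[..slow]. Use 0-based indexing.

(s=0,f=1) a[fast]=1=a[slow] dup → fast++
(s=0,f=2) a[fast]=1=a[slow] dup → fast++
(s=0,f=3) a[fast]=3≠a[slow]=1 write a[1]=3 → slow++,fast++
(s=1,f=4) a[fast]=6≠a[slow]=3 write a[2]=6 → slow++,fast++
(s=2,f=5) a[fast]=7≠a[slow]=6 write a[3]=7 → slow++,fast++
(s=3,f=6) a[fast]=8≠a[slow]=7 write a[4]=8 → slow++,fast++
(s=4,f=7) a[fast]=10≠a[slow]=8 write a[5]=10 → slow++,fast++
(s=5,f=8) a[fast]=10=a[slow] dup → fast++
(s=5,f=9) a[fast]=10=a[slow] dup → fast++
(s=5,f=10) a[fast]=12≠a[slow]=10 write a[6]=12 → slow++,fast++
(s=6,f=11) a[fast]=14≠a[slow]=12 write a[7]=14 → slow++,fast++
(s=7,f=12) a[fast]=14=a[slow] dup → fast++

length 8; prefix = [1, 3, 6, 7, 8, 10, 12, 14]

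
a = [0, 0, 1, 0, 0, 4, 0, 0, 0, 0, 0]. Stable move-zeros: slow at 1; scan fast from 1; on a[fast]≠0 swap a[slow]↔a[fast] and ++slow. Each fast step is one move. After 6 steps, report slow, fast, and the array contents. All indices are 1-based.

(s=1,f=1) a[fast]=0 → fast++
(s=1,f=2) a[fast]=0 → fast++
(s=1,f=3) a[fast]=1≠0 swap→a[1]=1 → slow++,fast++
(s=2,f=4) a[fast]=0 → fast++
(s=2,f=5) a[fast]=0 → fast++
(s=2,f=6) a[fast]=4≠0 swap→a[2]=4 → slow++,fast++

slow=3, fast=7, a=[1, 4, 0, 0, 0, 0, 0, 0, 0, 0, 0]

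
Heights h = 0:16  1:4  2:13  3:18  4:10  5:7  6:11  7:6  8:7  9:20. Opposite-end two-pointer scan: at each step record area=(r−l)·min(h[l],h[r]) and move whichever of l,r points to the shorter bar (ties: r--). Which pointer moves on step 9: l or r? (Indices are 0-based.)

l

[0,9] min(16,20)*9=144 best=144 * → l++
[1,9] min(4,20)*8=32 best=144 → l++
[2,9] min(13,20)*7=91 best=144 → l++
[3,9] min(18,20)*6=108 best=144 → l++
[4,9] min(10,20)*5=50 best=144 → l++
[5,9] min(7,20)*4=28 best=144 → l++
[6,9] min(11,20)*3=33 best=144 → l++
[7,9] min(6,20)*2=12 best=144 → l++
[8,9] min(7,20)*1=7 best=144 → l++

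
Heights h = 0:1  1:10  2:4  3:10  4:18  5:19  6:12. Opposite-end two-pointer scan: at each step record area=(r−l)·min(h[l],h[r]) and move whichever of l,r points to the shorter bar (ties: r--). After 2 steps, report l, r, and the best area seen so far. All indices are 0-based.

l=2, r=6, best area=50

[0,6] min(1,12)*6=6 best=6 * → l++
[1,6] min(10,12)*5=50 best=50 * → l++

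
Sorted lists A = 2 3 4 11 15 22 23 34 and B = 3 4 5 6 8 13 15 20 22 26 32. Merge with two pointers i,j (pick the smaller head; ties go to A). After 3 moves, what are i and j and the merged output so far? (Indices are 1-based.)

i=1 j=1: A[i]=2<=B[j]=3 take 2, i++
i=2 j=1: A[i]=3<=B[j]=3 take 3, i++
i=3 j=1: A[i]=4>B[j]=3 take 3, j++

i=3, j=2, merged so far=[2, 3, 3]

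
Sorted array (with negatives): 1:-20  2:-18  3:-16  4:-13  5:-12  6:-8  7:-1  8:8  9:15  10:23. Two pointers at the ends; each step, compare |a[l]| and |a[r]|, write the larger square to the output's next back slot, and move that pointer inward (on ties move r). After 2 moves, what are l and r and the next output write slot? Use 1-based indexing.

l=1 r=10: |-20|<=|23| out[10]=529, r--
l=1 r=9: |-20|>|15| out[9]=400, l++

l=2, r=9, next write slot=8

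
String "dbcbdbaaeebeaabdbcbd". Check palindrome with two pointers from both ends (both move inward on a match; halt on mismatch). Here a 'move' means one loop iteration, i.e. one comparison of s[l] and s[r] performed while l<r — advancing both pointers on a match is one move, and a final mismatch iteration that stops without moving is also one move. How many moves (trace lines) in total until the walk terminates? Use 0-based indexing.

[0,19] 'd'=='d' → l++,r--
[1,18] 'b'=='b' → l++,r--
[2,17] 'c'=='c' → l++,r--
[3,16] 'b'=='b' → l++,r--
[4,15] 'd'=='d' → l++,r--
[5,14] 'b'=='b' → l++,r--
[6,13] 'a'=='a' → l++,r--
[7,12] 'a'=='a' → l++,r--
[8,11] 'e'=='e' → l++,r--
[9,10] 'e'!='b' → stop

10 moves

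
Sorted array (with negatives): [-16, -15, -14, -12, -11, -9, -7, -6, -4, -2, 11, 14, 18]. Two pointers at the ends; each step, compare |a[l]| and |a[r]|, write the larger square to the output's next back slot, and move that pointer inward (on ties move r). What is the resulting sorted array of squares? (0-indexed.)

[4, 16, 36, 49, 81, 121, 121, 144, 196, 196, 225, 256, 324]

l=0 r=12: |-16|<=|18| out[12]=324, r--
l=0 r=11: |-16|>|14| out[11]=256, l++
l=1 r=11: |-15|>|14| out[10]=225, l++
l=2 r=11: |-14|<=|14| out[9]=196, r--
l=2 r=10: |-14|>|11| out[8]=196, l++
l=3 r=10: |-12|>|11| out[7]=144, l++
l=4 r=10: |-11|<=|11| out[6]=121, r--
l=4 r=9: |-11|>|-2| out[5]=121, l++
l=5 r=9: |-9|>|-2| out[4]=81, l++
l=6 r=9: |-7|>|-2| out[3]=49, l++
l=7 r=9: |-6|>|-2| out[2]=36, l++
l=8 r=9: |-4|>|-2| out[1]=16, l++
l=9 r=9: |-2|<=|-2| out[0]=4, r--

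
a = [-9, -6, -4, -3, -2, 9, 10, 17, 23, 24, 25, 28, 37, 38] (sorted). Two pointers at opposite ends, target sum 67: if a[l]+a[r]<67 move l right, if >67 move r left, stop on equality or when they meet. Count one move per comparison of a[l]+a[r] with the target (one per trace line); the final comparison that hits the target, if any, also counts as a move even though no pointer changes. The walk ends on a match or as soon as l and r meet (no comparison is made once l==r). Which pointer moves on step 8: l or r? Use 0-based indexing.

l

[0,13] -9+38=29 <67 → l++
[1,13] -6+38=32 <67 → l++
[2,13] -4+38=34 <67 → l++
[3,13] -3+38=35 <67 → l++
[4,13] -2+38=36 <67 → l++
[5,13] 9+38=47 <67 → l++
[6,13] 10+38=48 <67 → l++
[7,13] 17+38=55 <67 → l++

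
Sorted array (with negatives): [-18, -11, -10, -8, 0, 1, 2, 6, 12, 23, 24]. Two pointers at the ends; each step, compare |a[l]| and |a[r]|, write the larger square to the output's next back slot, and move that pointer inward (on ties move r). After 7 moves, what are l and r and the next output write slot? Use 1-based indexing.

l=5, r=8, next write slot=4

[1,11] |-18|<=|24| out[11]=576 → r--
[1,10] |-18|<=|23| out[10]=529 → r--
[1,9] |-18|>|12| out[9]=324 → l++
[2,9] |-11|<=|12| out[8]=144 → r--
[2,8] |-11|>|6| out[7]=121 → l++
[3,8] |-10|>|6| out[6]=100 → l++
[4,8] |-8|>|6| out[5]=64 → l++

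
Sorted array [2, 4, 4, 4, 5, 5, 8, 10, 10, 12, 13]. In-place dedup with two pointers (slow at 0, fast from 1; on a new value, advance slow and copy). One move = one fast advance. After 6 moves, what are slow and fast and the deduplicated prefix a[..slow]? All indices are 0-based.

slow=3, fast=7, prefix=[2, 4, 5, 8]

(s=0,f=1) a[fast]=4≠a[slow]=2 write a[1]=4 → slow++,fast++
(s=1,f=2) a[fast]=4=a[slow] dup → fast++
(s=1,f=3) a[fast]=4=a[slow] dup → fast++
(s=1,f=4) a[fast]=5≠a[slow]=4 write a[2]=5 → slow++,fast++
(s=2,f=5) a[fast]=5=a[slow] dup → fast++
(s=2,f=6) a[fast]=8≠a[slow]=5 write a[3]=8 → slow++,fast++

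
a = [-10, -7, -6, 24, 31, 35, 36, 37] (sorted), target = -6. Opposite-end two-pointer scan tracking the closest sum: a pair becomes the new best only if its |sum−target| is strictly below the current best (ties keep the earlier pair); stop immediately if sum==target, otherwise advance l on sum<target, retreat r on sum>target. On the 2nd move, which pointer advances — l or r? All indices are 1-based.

r

l=1 r=8: -10+37=27 d=33 *, r--
l=1 r=7: -10+36=26 d=32 *, r--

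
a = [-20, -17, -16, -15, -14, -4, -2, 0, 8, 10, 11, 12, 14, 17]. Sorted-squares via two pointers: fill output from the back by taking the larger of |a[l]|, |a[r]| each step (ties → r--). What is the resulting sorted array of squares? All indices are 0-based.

[0,13] |-20|>|17| out[13]=400 → l++
[1,13] |-17|<=|17| out[12]=289 → r--
[1,12] |-17|>|14| out[11]=289 → l++
[2,12] |-16|>|14| out[10]=256 → l++
[3,12] |-15|>|14| out[9]=225 → l++
[4,12] |-14|<=|14| out[8]=196 → r--
[4,11] |-14|>|12| out[7]=196 → l++
[5,11] |-4|<=|12| out[6]=144 → r--
[5,10] |-4|<=|11| out[5]=121 → r--
[5,9] |-4|<=|10| out[4]=100 → r--
[5,8] |-4|<=|8| out[3]=64 → r--
[5,7] |-4|>|0| out[2]=16 → l++
[6,7] |-2|>|0| out[1]=4 → l++
[7,7] |0|<=|0| out[0]=0 → r--

[0, 4, 16, 64, 100, 121, 144, 196, 196, 225, 256, 289, 289, 400]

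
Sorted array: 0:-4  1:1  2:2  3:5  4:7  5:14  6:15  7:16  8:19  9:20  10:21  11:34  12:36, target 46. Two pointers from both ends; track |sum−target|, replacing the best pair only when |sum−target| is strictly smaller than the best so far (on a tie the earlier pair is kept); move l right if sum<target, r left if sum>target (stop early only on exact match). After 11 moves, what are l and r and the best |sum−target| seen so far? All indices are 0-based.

l=9, r=10, best |Δ|=2

l=0 r=12: -4+36=32 d=14 *, l++
l=1 r=12: 1+36=37 d=9 *, l++
l=2 r=12: 2+36=38 d=8 *, l++
l=3 r=12: 5+36=41 d=5 *, l++
l=4 r=12: 7+36=43 d=3 *, l++
l=5 r=12: 14+36=50 d=4, r--
l=5 r=11: 14+34=48 d=2 *, r--
l=5 r=10: 14+21=35 d=11, l++
l=6 r=10: 15+21=36 d=10, l++
l=7 r=10: 16+21=37 d=9, l++
l=8 r=10: 19+21=40 d=6, l++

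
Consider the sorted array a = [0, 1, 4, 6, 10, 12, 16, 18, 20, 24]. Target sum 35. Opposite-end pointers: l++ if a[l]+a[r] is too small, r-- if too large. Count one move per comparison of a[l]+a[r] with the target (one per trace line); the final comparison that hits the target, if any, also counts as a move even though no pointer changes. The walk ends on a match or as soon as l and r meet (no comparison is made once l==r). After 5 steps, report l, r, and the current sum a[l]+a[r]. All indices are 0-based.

l=5, r=9, sum=36

l=0 r=9: 0+24=24 <35, l++
l=1 r=9: 1+24=25 <35, l++
l=2 r=9: 4+24=28 <35, l++
l=3 r=9: 6+24=30 <35, l++
l=4 r=9: 10+24=34 <35, l++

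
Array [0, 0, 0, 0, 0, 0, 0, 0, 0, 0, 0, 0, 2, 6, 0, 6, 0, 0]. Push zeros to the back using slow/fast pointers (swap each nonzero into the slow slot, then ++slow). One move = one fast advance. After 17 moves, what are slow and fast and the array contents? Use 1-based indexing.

slow=4, fast=18, a=[2, 6, 6, 0, 0, 0, 0, 0, 0, 0, 0, 0, 0, 0, 0, 0, 0, 0]

slow=1 fast=1: a[fast]=0, fast++
slow=1 fast=2: a[fast]=0, fast++
slow=1 fast=3: a[fast]=0, fast++
slow=1 fast=4: a[fast]=0, fast++
slow=1 fast=5: a[fast]=0, fast++
slow=1 fast=6: a[fast]=0, fast++
slow=1 fast=7: a[fast]=0, fast++
slow=1 fast=8: a[fast]=0, fast++
slow=1 fast=9: a[fast]=0, fast++
slow=1 fast=10: a[fast]=0, fast++
slow=1 fast=11: a[fast]=0, fast++
slow=1 fast=12: a[fast]=0, fast++
slow=1 fast=13: a[fast]=2≠0 swap→a[1]=2, slow++,fast++
slow=2 fast=14: a[fast]=6≠0 swap→a[2]=6, slow++,fast++
slow=3 fast=15: a[fast]=0, fast++
slow=3 fast=16: a[fast]=6≠0 swap→a[3]=6, slow++,fast++
slow=4 fast=17: a[fast]=0, fast++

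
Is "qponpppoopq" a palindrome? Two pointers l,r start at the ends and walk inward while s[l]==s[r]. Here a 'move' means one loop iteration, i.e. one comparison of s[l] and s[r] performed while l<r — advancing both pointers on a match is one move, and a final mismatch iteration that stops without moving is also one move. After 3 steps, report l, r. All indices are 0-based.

l=0 r=10: 'q'=='q', l++,r--
l=1 r=9: 'p'=='p', l++,r--
l=2 r=8: 'o'=='o', l++,r--

l=3, r=7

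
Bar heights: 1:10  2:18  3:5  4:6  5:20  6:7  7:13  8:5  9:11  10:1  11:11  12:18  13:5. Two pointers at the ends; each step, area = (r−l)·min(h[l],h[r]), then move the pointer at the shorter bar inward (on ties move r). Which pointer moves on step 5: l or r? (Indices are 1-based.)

r

l=1 r=13: min(10,5)*12=60 best=60 *, r--
l=1 r=12: min(10,18)*11=110 best=110 *, l++
l=2 r=12: min(18,18)*10=180 best=180 *, r--
l=2 r=11: min(18,11)*9=99 best=180, r--
l=2 r=10: min(18,1)*8=8 best=180, r--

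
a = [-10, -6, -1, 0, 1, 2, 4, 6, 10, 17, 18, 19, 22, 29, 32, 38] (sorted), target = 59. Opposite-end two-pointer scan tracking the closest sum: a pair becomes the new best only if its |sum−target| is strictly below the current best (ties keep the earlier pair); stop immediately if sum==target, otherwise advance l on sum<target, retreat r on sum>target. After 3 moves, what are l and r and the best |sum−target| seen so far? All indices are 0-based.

l=3, r=15, best |Δ|=22

[0,15] -10+38=28 d=31 * → l++
[1,15] -6+38=32 d=27 * → l++
[2,15] -1+38=37 d=22 * → l++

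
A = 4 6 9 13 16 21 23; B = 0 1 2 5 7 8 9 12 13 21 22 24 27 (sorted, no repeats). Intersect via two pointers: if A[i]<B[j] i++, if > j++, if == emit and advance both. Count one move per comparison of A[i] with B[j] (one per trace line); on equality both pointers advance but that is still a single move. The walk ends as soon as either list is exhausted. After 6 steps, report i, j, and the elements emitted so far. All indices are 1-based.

i=1 j=1: 4>0, j++
i=1 j=2: 4>1, j++
i=1 j=3: 4>2, j++
i=1 j=4: 4<5, i++
i=2 j=4: 6>5, j++
i=2 j=5: 6<7, i++

i=3, j=5, emitted=[]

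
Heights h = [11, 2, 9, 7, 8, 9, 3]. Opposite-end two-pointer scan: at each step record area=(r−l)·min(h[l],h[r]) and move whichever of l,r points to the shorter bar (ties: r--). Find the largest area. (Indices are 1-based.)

max area = 45

l=1 r=7: min(11,3)*6=18 best=18 *, r--
l=1 r=6: min(11,9)*5=45 best=45 *, r--
l=1 r=5: min(11,8)*4=32 best=45, r--
l=1 r=4: min(11,7)*3=21 best=45, r--
l=1 r=3: min(11,9)*2=18 best=45, r--
l=1 r=2: min(11,2)*1=2 best=45, r--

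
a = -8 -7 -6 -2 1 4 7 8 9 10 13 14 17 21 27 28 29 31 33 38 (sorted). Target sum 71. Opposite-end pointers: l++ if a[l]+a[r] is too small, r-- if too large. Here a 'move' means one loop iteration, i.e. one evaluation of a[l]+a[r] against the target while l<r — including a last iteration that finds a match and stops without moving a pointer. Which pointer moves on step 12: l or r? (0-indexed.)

l

l=0 r=19: -8+38=30 <71, l++
l=1 r=19: -7+38=31 <71, l++
l=2 r=19: -6+38=32 <71, l++
l=3 r=19: -2+38=36 <71, l++
l=4 r=19: 1+38=39 <71, l++
l=5 r=19: 4+38=42 <71, l++
l=6 r=19: 7+38=45 <71, l++
l=7 r=19: 8+38=46 <71, l++
l=8 r=19: 9+38=47 <71, l++
l=9 r=19: 10+38=48 <71, l++
l=10 r=19: 13+38=51 <71, l++
l=11 r=19: 14+38=52 <71, l++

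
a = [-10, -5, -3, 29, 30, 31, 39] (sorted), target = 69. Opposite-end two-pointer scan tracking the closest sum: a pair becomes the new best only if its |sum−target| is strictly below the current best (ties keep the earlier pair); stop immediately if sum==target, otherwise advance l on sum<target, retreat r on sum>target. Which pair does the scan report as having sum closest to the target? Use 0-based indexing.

[0,6] -10+39=29 d=40 * → l++
[1,6] -5+39=34 d=35 * → l++
[2,6] -3+39=36 d=33 * → l++
[3,6] 29+39=68 d=1 * → l++
[4,6] 30+39=69 d=0 * → stop

pair (30, 39) with sum 69 (|Δ|=0)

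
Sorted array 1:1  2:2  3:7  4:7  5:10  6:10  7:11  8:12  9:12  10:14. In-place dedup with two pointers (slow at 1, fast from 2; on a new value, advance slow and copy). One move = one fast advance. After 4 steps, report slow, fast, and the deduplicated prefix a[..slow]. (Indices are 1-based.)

slow=4, fast=6, prefix=[1, 2, 7, 10]

(s=1,f=2) a[fast]=2≠a[slow]=1 write a[2]=2 → slow++,fast++
(s=2,f=3) a[fast]=7≠a[slow]=2 write a[3]=7 → slow++,fast++
(s=3,f=4) a[fast]=7=a[slow] dup → fast++
(s=3,f=5) a[fast]=10≠a[slow]=7 write a[4]=10 → slow++,fast++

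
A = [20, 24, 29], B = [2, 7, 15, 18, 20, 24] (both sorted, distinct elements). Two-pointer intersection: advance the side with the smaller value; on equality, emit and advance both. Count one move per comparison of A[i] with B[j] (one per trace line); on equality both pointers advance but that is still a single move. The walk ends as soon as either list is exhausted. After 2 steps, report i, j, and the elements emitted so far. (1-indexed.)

i=1, j=3, emitted=[]

[i=1,j=1] 20>2 → j++
[i=1,j=2] 20>7 → j++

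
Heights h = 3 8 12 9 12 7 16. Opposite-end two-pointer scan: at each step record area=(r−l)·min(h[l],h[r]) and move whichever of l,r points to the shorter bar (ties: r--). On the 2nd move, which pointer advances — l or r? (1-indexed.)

l

l=1 r=7: min(3,16)*6=18 best=18 *, l++
l=2 r=7: min(8,16)*5=40 best=40 *, l++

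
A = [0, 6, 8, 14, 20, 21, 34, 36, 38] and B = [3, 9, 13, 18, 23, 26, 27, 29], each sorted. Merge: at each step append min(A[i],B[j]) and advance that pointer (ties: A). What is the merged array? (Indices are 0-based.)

[i=0,j=0] A[i]=0<=B[j]=3 take 0 → i++
[i=1,j=0] A[i]=6>B[j]=3 take 3 → j++
[i=1,j=1] A[i]=6<=B[j]=9 take 6 → i++
[i=2,j=1] A[i]=8<=B[j]=9 take 8 → i++
[i=3,j=1] A[i]=14>B[j]=9 take 9 → j++
[i=3,j=2] A[i]=14>B[j]=13 take 13 → j++
[i=3,j=3] A[i]=14<=B[j]=18 take 14 → i++
[i=4,j=3] A[i]=20>B[j]=18 take 18 → j++
[i=4,j=4] A[i]=20<=B[j]=23 take 20 → i++
[i=5,j=4] A[i]=21<=B[j]=23 take 21 → i++
[i=6,j=4] A[i]=34>B[j]=23 take 23 → j++
[i=6,j=5] A[i]=34>B[j]=26 take 26 → j++
[i=6,j=6] A[i]=34>B[j]=27 take 27 → j++
[i=6,j=7] A[i]=34>B[j]=29 take 29 → j++
[i=6,j=8] B done, take A[i]=34 → i++
[i=7,j=8] B done, take A[i]=36 → i++
[i=8,j=8] B done, take A[i]=38 → i++

[0, 3, 6, 8, 9, 13, 14, 18, 20, 21, 23, 26, 27, 29, 34, 36, 38]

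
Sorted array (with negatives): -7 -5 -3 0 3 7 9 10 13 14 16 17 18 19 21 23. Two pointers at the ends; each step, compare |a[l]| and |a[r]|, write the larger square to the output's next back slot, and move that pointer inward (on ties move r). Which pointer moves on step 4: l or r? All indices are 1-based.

l=1 r=16: |-7|<=|23| out[16]=529, r--
l=1 r=15: |-7|<=|21| out[15]=441, r--
l=1 r=14: |-7|<=|19| out[14]=361, r--
l=1 r=13: |-7|<=|18| out[13]=324, r--

r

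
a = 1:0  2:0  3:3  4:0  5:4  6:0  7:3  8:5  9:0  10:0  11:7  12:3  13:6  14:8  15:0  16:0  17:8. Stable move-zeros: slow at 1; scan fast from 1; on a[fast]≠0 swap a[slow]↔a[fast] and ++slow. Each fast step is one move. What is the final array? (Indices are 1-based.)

(s=1,f=1) a[fast]=0 → fast++
(s=1,f=2) a[fast]=0 → fast++
(s=1,f=3) a[fast]=3≠0 swap→a[1]=3 → slow++,fast++
(s=2,f=4) a[fast]=0 → fast++
(s=2,f=5) a[fast]=4≠0 swap→a[2]=4 → slow++,fast++
(s=3,f=6) a[fast]=0 → fast++
(s=3,f=7) a[fast]=3≠0 swap→a[3]=3 → slow++,fast++
(s=4,f=8) a[fast]=5≠0 swap→a[4]=5 → slow++,fast++
(s=5,f=9) a[fast]=0 → fast++
(s=5,f=10) a[fast]=0 → fast++
(s=5,f=11) a[fast]=7≠0 swap→a[5]=7 → slow++,fast++
(s=6,f=12) a[fast]=3≠0 swap→a[6]=3 → slow++,fast++
(s=7,f=13) a[fast]=6≠0 swap→a[7]=6 → slow++,fast++
(s=8,f=14) a[fast]=8≠0 swap→a[8]=8 → slow++,fast++
(s=9,f=15) a[fast]=0 → fast++
(s=9,f=16) a[fast]=0 → fast++
(s=9,f=17) a[fast]=8≠0 swap→a[9]=8 → slow++,fast++

[3, 4, 3, 5, 7, 3, 6, 8, 8, 0, 0, 0, 0, 0, 0, 0, 0]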